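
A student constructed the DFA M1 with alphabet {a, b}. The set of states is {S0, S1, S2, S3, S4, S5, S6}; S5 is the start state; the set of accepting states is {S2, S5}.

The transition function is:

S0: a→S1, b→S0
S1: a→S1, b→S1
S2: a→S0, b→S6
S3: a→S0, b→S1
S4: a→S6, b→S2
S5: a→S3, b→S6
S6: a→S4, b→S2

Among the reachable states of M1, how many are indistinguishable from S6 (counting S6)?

2

All states are reachable from the start state.
P0 = {S2,S5} | {S0,S1,S3,S4,S6}.
Refine {S0,S1,S3,S4,S6} on symbol b: members go to different blocks, giving {S0,S1,S3} and {S4,S6}.
Stable partition: {S2,S5} | {S0,S1,S3} | {S4,S6} — 3 equivalence classes.
State S6 belongs to the block {S4,S6}, which has 2 states.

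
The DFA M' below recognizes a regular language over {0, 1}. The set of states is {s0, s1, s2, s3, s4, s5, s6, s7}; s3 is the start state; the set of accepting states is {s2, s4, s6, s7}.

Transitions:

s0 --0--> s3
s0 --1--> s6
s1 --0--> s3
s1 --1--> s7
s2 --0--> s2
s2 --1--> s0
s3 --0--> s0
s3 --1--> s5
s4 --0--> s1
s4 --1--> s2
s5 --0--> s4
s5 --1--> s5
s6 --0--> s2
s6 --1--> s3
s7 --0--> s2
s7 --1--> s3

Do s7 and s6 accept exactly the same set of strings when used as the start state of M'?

Initial partition by acceptance: {s2,s4,s6,s7} | {s0,s1,s3,s5}.
Refine {s2,s4,s6,s7} on symbol 0: members go to different blocks, giving {s2,s6,s7} and {s4}.
Refine {s0,s1,s3,s5} on symbol 0: members go to different blocks, giving {s0,s1,s3} and {s5}.
Refine {s0,s1,s3} on symbol 1: members go to different blocks, giving {s0,s1} and {s3}.
Split {s2,s6,s7} by δ(·,1) → {s6,s7} and {s2}.
Stable partition: {s6,s7} | {s0,s1} | {s4} | {s5} | {s3} | {s2} — 6 equivalence classes.
s7 and s6 lie in the same block of the stable partition, so they are equivalent — no string distinguishes them.

Yes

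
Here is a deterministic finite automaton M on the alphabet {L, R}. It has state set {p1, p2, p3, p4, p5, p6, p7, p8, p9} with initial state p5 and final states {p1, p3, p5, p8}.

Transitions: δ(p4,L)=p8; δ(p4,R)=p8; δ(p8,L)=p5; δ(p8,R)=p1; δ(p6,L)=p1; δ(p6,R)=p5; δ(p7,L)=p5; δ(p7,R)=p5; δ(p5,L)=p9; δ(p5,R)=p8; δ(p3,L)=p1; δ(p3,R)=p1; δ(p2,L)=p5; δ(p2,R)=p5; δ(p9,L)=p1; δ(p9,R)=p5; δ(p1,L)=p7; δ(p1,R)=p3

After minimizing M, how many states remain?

3

Reachable states from the start: {p1,p3,p5,p7,p8,p9}. Unreachable: {p2,p4,p6} — drop them.
Initial partition by acceptance: {p1,p3,p5,p8} | {p7,p9}.
On input L, block {p1,p3,p5,p8} splits into {p1,p5} and {p3,p8}.
The partition is now stable with 3 blocks: {p1,p5} | {p7,p9} | {p3,p8}.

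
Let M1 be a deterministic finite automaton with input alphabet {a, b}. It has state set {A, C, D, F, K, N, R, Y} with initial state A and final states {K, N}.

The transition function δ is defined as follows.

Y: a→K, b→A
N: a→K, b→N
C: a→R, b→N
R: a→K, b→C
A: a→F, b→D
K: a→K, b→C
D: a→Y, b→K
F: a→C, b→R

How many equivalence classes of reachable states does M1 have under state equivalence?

Every state is reachable, so we keep all 8.
Start with accepting vs non-accepting: {K,N} | {A,C,D,F,R,Y}.
Refine {K,N} on symbol b: members go to different blocks, giving {K} and {N}.
Refine {A,C,D,F,R,Y} on symbol a: members go to different blocks, giving {A,C,D,F} and {R,Y}.
On input a, block {A,C,D,F} splits into {A,F} and {C,D}.
On input a, block {A,F} splits into {A} and {F}.
Refine {R,Y} on symbol b: members go to different blocks, giving {Y} and {R}.
Split {C,D} by δ(·,a) → {D} and {C}.
The partition is now stable with 8 blocks: {K} | {A} | {N} | {Y} | {D} | {F} | {R} | {C}.

8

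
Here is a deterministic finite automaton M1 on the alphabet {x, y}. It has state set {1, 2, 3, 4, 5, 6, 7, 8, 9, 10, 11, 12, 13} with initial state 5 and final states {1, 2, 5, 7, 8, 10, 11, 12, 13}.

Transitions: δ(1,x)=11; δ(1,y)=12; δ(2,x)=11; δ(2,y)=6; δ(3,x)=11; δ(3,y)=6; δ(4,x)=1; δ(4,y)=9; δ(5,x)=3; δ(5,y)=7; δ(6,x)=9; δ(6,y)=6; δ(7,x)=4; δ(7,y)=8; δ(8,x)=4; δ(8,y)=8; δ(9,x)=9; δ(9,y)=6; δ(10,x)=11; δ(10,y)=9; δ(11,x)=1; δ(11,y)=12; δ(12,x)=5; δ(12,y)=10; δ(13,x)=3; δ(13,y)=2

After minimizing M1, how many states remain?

6

Reachable states from the start: {1,3,4,5,6,7,8,9,10,11,12}. Unreachable: {2,13} — drop them.
Initial partition by acceptance: {1,5,7,8,10,11,12} | {3,4,6,9}.
On input x, block {1,5,7,8,10,11,12} splits into {1,10,11,12} and {5,7,8}.
Refine {1,10,11,12} on symbol x: members go to different blocks, giving {1,10,11} and {12}.
Refine {1,10,11} on symbol y: members go to different blocks, giving {1,11} and {10}.
Split {3,4,6,9} by δ(·,x) → {3,4} and {6,9}.
No further refinement is possible. Final partition (6 blocks): {1,11} | {3,4} | {5,7,8} | {12} | {10} | {6,9}.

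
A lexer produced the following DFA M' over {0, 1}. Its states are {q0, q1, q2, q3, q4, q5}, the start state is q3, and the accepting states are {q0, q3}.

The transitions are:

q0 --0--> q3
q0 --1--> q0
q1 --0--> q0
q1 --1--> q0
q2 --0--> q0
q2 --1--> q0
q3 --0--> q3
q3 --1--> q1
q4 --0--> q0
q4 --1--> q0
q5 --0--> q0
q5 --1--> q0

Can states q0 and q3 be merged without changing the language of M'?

No

Reachable states from the start: {q0,q1,q3}. Unreachable: {q2,q4,q5} — drop them.
P0 = {q0,q3} | {q1}.
Split {q0,q3} by δ(·,1) → {q0} and {q3}.
Stable partition: {q0} | {q1} | {q3} — 3 equivalence classes.
q0 and q3 end up in different blocks, so they are distinguishable. For instance, the string '1' is accepted from only q0.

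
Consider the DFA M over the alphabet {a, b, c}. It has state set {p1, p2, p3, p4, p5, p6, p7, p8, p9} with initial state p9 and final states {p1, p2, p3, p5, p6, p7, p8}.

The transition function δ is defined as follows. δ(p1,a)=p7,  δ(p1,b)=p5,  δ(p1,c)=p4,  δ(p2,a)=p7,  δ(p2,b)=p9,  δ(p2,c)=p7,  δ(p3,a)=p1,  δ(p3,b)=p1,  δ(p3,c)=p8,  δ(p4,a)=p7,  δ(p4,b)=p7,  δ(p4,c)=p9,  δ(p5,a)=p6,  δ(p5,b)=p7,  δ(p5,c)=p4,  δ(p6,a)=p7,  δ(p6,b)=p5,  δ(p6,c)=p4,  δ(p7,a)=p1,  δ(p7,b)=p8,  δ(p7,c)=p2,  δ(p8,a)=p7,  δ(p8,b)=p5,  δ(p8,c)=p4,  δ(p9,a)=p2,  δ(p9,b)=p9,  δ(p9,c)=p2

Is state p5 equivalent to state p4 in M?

Reachable states from the start: {p1,p2,p4,p5,p6,p7,p8,p9}. Unreachable: {p3} — drop them.
P0 = {p1,p2,p5,p6,p7,p8} | {p4,p9}.
Refine {p1,p2,p5,p6,p7,p8} on symbol b: members go to different blocks, giving {p1,p5,p6,p7,p8} and {p2}.
Refine {p1,p5,p6,p7,p8} on symbol c: members go to different blocks, giving {p1,p5,p6,p8} and {p7}.
Refine {p1,p5,p6,p8} on symbol a: members go to different blocks, giving {p1,p6,p8} and {p5}.
Split {p4,p9} by δ(·,a) → {p4} and {p9}.
The partition is now stable with 6 blocks: {p1,p6,p8} | {p4} | {p2} | {p7} | {p5} | {p9}.
p5 and p4 end up in different blocks, so they are distinguishable. For instance, the string 'ε' is accepted from only p5.

No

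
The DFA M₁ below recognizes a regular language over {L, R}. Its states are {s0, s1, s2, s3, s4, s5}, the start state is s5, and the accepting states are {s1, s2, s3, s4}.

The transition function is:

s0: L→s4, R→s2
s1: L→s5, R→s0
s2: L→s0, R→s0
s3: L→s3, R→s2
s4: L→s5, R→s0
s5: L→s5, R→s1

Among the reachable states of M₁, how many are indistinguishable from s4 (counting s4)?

First remove the unreachable states {s3}; 5 states remain.
Start with accepting vs non-accepting: {s1,s2,s4} | {s0,s5}.
Split {s0,s5} by δ(·,L) → {s0} and {s5}.
Split {s1,s2,s4} by δ(·,L) → {s1,s4} and {s2}.
No further refinement is possible. Final partition (4 blocks): {s1,s4} | {s0} | {s5} | {s2}.
The equivalence class containing s4 is {s1,s4}, of size 2.

2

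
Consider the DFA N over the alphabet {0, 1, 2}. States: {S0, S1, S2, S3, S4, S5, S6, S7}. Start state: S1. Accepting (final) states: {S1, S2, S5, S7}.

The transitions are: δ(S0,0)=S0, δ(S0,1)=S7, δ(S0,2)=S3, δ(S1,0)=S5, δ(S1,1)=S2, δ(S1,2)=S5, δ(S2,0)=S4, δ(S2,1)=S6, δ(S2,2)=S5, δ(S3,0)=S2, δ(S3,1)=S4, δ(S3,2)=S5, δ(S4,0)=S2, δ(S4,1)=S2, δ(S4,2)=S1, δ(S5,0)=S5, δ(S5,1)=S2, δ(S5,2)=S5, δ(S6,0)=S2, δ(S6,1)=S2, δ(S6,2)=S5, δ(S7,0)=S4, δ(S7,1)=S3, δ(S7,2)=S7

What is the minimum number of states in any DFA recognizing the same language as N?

First remove the unreachable states {S0,S3,S7}; 5 states remain.
P0 = {S1,S2,S5} | {S4,S6}.
Refine {S1,S2,S5} on symbol 0: members go to different blocks, giving {S1,S5} and {S2}.
Stable partition: {S1,S5} | {S4,S6} | {S2} — 3 equivalence classes.

3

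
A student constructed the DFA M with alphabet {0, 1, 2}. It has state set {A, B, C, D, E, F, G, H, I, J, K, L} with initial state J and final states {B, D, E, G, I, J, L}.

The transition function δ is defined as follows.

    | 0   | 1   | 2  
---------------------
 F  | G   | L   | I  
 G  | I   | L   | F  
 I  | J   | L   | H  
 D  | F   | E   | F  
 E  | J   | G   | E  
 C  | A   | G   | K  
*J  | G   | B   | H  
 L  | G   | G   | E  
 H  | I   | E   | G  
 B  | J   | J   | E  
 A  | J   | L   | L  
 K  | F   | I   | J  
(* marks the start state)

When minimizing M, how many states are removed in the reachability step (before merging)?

No path from J leads to A, C, D, K; the other 8 states are all reachable.

4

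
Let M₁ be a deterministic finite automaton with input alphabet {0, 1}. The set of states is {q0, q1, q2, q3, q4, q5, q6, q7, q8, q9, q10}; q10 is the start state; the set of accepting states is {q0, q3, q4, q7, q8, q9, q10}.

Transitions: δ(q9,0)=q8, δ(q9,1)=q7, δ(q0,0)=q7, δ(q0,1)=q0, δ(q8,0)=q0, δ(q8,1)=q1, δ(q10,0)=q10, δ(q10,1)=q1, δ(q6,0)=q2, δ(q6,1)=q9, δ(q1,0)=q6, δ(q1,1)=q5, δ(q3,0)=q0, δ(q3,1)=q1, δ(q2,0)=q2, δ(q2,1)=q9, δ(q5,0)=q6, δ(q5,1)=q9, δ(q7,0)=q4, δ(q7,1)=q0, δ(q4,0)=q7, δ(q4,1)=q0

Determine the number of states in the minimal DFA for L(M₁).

States {q3} cannot be reached from the start state, so discard them.
Initial partition by acceptance: {q0,q4,q7,q8,q9,q10} | {q1,q2,q5,q6}.
Refine {q0,q4,q7,q8,q9,q10} on symbol 1: members go to different blocks, giving {q0,q4,q7,q9} and {q8,q10}.
On input 0, block {q0,q4,q7,q9} splits into {q0,q4,q7} and {q9}.
Split {q1,q2,q5,q6} by δ(·,1) → {q2,q5,q6} and {q1}.
Refine {q8,q10} on symbol 0: members go to different blocks, giving {q8} and {q10}.
The partition is now stable with 6 blocks: {q0,q4,q7} | {q2,q5,q6} | {q8} | {q9} | {q1} | {q10}.

6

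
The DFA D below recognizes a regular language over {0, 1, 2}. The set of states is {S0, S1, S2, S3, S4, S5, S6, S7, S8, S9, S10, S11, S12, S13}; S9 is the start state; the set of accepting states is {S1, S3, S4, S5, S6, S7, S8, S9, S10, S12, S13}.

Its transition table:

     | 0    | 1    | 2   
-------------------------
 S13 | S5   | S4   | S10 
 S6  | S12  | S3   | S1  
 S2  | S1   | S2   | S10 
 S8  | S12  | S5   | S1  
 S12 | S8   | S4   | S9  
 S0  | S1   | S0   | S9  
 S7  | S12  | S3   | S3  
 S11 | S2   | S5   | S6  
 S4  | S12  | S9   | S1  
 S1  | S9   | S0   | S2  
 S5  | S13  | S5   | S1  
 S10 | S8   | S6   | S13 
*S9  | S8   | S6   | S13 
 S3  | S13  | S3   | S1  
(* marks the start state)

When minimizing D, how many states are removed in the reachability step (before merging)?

BFS from S9 reaches {S0, S1, S2, S3, S4, S5, S6, S8, S9, S10, S12, S13}; the 2 state(s) S7, S11 are never visited.

2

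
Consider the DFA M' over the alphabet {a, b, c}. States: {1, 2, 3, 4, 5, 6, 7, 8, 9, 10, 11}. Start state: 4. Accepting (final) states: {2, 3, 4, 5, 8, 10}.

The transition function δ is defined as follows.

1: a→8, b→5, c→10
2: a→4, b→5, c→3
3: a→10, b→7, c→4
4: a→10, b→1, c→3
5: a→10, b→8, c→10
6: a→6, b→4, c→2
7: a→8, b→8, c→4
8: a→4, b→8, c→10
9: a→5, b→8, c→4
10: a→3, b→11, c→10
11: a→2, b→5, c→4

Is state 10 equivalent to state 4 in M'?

First remove the unreachable states {6,9}; 9 states remain.
Initial partition by acceptance: {2,3,4,5,8,10} | {1,7,11}.
Split {2,3,4,5,8,10} by δ(·,b) → {2,5,8} and {3,4,10}.
No further refinement is possible. Final partition (3 blocks): {2,5,8} | {1,7,11} | {3,4,10}.
10 and 4 lie in the same block of the stable partition, so they are equivalent — no string distinguishes them.

Yes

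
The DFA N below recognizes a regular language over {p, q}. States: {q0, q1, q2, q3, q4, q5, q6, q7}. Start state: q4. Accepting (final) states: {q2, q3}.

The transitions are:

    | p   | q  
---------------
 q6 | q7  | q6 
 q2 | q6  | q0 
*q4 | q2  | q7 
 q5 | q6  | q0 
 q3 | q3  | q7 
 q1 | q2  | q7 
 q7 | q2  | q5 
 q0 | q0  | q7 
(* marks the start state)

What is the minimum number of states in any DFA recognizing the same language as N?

6

Reachable states from the start: {q0,q2,q4,q5,q6,q7}. Unreachable: {q1,q3} — drop them.
Initial partition by acceptance: {q2} | {q0,q4,q5,q6,q7}.
Split {q0,q4,q5,q6,q7} by δ(·,p) → {q0,q5,q6} and {q4,q7}.
Split {q0,q5,q6} by δ(·,p) → {q0,q5} and {q6}.
On input p, block {q0,q5} splits into {q0} and {q5}.
On input q, block {q4,q7} splits into {q4} and {q7}.
Stable partition: {q2} | {q0} | {q4} | {q6} | {q5} | {q7} — 6 equivalence classes.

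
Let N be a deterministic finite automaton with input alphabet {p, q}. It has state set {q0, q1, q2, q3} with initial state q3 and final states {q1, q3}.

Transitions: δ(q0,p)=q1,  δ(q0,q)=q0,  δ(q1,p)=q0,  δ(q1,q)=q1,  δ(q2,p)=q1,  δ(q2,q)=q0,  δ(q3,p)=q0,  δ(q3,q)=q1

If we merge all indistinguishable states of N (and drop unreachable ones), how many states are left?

2

States {q2} cannot be reached from the start state, so discard them.
Start with accepting vs non-accepting: {q1,q3} | {q0}.
Stable partition: {q1,q3} | {q0} — 2 equivalence classes.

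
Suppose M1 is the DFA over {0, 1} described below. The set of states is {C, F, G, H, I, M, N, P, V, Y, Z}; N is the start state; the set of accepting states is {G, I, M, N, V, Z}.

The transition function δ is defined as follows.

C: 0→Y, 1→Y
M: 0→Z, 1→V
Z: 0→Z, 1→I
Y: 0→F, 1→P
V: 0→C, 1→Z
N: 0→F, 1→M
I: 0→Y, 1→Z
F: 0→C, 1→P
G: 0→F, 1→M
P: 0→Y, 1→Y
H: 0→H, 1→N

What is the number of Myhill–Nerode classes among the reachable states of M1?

Reachable states from the start: {C,F,I,M,N,P,V,Y,Z}. Unreachable: {G,H} — drop them.
Start with accepting vs non-accepting: {I,M,N,V,Z} | {C,F,P,Y}.
On input 0, block {I,M,N,V,Z} splits into {I,N,V} and {M,Z}.
The partition is now stable with 3 blocks: {I,N,V} | {C,F,P,Y} | {M,Z}.

3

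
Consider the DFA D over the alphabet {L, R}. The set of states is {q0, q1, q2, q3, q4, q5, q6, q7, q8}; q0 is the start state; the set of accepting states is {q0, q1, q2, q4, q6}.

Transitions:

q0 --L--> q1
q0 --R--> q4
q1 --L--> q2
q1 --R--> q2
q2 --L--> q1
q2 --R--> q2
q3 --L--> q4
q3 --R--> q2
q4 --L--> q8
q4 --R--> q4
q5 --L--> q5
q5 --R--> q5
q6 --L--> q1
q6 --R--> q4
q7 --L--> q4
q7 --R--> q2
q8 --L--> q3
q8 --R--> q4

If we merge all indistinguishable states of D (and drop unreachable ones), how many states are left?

Reachable states from the start: {q0,q1,q2,q3,q4,q8}. Unreachable: {q5,q6,q7} — drop them.
Start with accepting vs non-accepting: {q0,q1,q2,q4} | {q3,q8}.
On input L, block {q0,q1,q2,q4} splits into {q0,q1,q2} and {q4}.
On input R, block {q0,q1,q2} splits into {q1,q2} and {q0}.
Refine {q3,q8} on symbol L: members go to different blocks, giving {q3} and {q8}.
No further refinement is possible. Final partition (5 blocks): {q1,q2} | {q3} | {q4} | {q0} | {q8}.

5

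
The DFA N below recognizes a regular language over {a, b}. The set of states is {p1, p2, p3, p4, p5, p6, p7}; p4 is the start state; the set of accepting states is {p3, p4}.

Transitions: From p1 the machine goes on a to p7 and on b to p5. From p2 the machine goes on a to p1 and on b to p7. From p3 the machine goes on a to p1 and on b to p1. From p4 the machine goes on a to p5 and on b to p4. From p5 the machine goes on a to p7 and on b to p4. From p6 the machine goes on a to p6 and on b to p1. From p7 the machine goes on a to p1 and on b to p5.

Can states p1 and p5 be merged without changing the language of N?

No

Reachable states from the start: {p1,p4,p5,p7}. Unreachable: {p2,p3,p6} — drop them.
Initial partition by acceptance: {p4} | {p1,p5,p7}.
On input b, block {p1,p5,p7} splits into {p1,p7} and {p5}.
Stable partition: {p4} | {p1,p7} | {p5} — 3 equivalence classes.
p1 and p5 end up in different blocks, so they are distinguishable. For instance, the string 'b' is accepted from only p5.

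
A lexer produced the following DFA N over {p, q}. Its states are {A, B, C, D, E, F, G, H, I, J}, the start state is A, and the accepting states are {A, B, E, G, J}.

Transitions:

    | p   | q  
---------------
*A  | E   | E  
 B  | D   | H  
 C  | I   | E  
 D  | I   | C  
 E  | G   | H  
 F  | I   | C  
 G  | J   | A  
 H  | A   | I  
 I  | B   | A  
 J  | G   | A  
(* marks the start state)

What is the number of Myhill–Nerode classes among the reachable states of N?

8

Reachable states from the start: {A,B,C,D,E,G,H,I,J}. Unreachable: {F} — drop them.
P0 = {A,B,E,G,J} | {C,D,H,I}.
On input p, block {A,B,E,G,J} splits into {A,E,G,J} and {B}.
Split {A,E,G,J} by δ(·,q) → {A,G,J} and {E}.
Refine {A,G,J} on symbol p: members go to different blocks, giving {G,J} and {A}.
On input p, block {C,D,H,I} splits into {C,D} and {H} and {I}.
Split {C,D} by δ(·,q) → {C} and {D}.
No further refinement is possible. Final partition (8 blocks): {G,J} | {C} | {B} | {E} | {A} | {H} | {I} | {D}.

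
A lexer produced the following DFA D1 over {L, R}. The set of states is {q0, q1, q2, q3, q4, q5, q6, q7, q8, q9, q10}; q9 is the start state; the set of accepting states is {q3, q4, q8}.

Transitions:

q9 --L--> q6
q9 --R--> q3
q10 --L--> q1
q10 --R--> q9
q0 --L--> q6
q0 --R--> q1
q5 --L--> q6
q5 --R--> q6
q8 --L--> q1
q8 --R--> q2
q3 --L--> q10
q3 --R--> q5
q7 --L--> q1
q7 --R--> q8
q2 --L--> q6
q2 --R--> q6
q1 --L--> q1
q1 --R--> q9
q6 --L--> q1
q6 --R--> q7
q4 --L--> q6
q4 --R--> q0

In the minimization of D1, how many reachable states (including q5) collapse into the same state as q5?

States {q0,q4} cannot be reached from the start state, so discard them.
Start with accepting vs non-accepting: {q3,q8} | {q1,q2,q5,q6,q7,q9,q10}.
On input R, block {q1,q2,q5,q6,q7,q9,q10} splits into {q1,q2,q5,q6,q10} and {q7,q9}.
On input R, block {q1,q2,q5,q6,q10} splits into {q1,q6,q10} and {q2,q5}.
Stable partition: {q3,q8} | {q1,q6,q10} | {q7,q9} | {q2,q5} — 4 equivalence classes.
State q5 belongs to the block {q2,q5}, which has 2 states.

2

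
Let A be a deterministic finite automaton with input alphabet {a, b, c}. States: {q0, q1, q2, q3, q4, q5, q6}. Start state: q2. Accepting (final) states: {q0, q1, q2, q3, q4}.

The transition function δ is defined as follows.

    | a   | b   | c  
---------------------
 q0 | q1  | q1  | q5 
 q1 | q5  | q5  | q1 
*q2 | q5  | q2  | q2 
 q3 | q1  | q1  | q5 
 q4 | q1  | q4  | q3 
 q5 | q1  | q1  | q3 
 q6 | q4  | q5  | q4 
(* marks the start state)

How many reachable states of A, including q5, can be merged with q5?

States {q0,q4,q6} cannot be reached from the start state, so discard them.
Start with accepting vs non-accepting: {q1,q2,q3} | {q5}.
On input a, block {q1,q2,q3} splits into {q1,q2} and {q3}.
On input b, block {q1,q2} splits into {q1} and {q2}.
Stable partition: {q1} | {q5} | {q3} | {q2} — 4 equivalence classes.
State q5 belongs to the block {q5}, which has 1 states.

1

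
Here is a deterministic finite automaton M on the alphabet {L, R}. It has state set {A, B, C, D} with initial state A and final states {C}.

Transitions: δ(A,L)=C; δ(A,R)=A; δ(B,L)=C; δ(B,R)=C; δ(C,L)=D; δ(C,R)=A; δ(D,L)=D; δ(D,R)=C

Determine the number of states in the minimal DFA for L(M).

Reachable states from the start: {A,C,D}. Unreachable: {B} — drop them.
Start with accepting vs non-accepting: {C} | {A,D}.
On input L, block {A,D} splits into {A} and {D}.
The partition is now stable with 3 blocks: {C} | {A} | {D}.

3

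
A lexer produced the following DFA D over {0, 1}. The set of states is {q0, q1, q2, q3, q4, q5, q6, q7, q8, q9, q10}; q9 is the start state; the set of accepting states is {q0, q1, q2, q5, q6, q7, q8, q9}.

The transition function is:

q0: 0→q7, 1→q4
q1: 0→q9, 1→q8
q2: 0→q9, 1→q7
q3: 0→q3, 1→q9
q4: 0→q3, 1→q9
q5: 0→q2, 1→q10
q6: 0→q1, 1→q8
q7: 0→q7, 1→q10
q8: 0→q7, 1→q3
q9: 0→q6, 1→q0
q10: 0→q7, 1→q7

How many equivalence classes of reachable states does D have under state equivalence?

5

States {q2,q5} cannot be reached from the start state, so discard them.
Initial partition by acceptance: {q0,q1,q6,q7,q8,q9} | {q3,q4,q10}.
On input 1, block {q0,q1,q6,q7,q8,q9} splits into {q0,q7,q8} and {q1,q6,q9}.
Split {q3,q4,q10} by δ(·,0) → {q3,q4} and {q10}.
On input 1, block {q0,q7,q8} splits into {q0,q8} and {q7}.
Stable partition: {q0,q8} | {q3,q4} | {q1,q6,q9} | {q10} | {q7} — 5 equivalence classes.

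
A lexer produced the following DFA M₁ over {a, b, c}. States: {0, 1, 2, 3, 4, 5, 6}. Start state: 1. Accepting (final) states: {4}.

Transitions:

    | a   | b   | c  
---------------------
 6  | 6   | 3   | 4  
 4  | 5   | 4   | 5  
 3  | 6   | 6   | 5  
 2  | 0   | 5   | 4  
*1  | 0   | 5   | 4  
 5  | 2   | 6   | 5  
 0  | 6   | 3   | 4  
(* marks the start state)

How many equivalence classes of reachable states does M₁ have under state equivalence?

Initial partition by acceptance: {4} | {0,1,2,3,5,6}.
On input c, block {0,1,2,3,5,6} splits into {0,1,2,6} and {3,5}.
No further refinement is possible. Final partition (3 blocks): {4} | {0,1,2,6} | {3,5}.

3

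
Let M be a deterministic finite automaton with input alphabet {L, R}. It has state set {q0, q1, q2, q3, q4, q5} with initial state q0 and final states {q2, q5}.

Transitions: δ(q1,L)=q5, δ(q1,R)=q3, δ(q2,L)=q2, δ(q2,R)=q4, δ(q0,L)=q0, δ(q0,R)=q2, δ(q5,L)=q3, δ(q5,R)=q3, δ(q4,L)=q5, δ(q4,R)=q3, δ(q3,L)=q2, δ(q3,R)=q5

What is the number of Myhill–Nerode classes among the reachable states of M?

5

States {q1} cannot be reached from the start state, so discard them.
Start with accepting vs non-accepting: {q2,q5} | {q0,q3,q4}.
Refine {q2,q5} on symbol L: members go to different blocks, giving {q2} and {q5}.
On input L, block {q0,q3,q4} splits into {q0} and {q3} and {q4}.
The partition is now stable with 5 blocks: {q2} | {q0} | {q5} | {q3} | {q4}.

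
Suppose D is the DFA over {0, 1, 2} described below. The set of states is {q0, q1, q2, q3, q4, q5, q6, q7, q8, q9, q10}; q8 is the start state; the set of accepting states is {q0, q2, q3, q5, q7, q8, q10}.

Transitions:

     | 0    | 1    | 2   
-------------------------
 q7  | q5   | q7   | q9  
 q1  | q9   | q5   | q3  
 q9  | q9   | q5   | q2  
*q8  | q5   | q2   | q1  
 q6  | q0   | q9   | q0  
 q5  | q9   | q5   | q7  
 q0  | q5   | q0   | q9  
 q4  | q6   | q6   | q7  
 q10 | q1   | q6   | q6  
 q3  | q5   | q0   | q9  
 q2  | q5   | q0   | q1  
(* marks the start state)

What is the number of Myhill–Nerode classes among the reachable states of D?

First remove the unreachable states {q4,q6,q10}; 8 states remain.
Initial partition by acceptance: {q0,q2,q3,q5,q7,q8} | {q1,q9}.
On input 0, block {q0,q2,q3,q5,q7,q8} splits into {q0,q2,q3,q7,q8} and {q5}.
The partition is now stable with 3 blocks: {q0,q2,q3,q7,q8} | {q1,q9} | {q5}.

3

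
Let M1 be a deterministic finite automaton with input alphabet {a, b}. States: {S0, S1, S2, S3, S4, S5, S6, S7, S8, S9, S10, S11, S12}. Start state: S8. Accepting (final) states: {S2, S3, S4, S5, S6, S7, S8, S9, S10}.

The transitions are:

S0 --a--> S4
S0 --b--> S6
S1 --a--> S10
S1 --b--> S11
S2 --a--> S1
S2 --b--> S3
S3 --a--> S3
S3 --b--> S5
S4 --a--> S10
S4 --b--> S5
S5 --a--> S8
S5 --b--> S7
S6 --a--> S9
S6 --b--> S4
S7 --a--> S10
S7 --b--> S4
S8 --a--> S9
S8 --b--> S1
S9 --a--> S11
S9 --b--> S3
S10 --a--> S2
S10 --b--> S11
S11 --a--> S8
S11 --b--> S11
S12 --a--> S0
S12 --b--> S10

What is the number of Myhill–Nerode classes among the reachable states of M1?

5

First remove the unreachable states {S0,S6,S12}; 10 states remain.
Start with accepting vs non-accepting: {S2,S3,S4,S5,S7,S8,S9,S10} | {S1,S11}.
On input a, block {S2,S3,S4,S5,S7,S8,S9,S10} splits into {S3,S4,S5,S7,S8,S10} and {S2,S9}.
On input a, block {S3,S4,S5,S7,S8,S10} splits into {S3,S4,S5,S7} and {S8,S10}.
On input a, block {S3,S4,S5,S7} splits into {S4,S5,S7} and {S3}.
Stable partition: {S4,S5,S7} | {S1,S11} | {S2,S9} | {S8,S10} | {S3} — 5 equivalence classes.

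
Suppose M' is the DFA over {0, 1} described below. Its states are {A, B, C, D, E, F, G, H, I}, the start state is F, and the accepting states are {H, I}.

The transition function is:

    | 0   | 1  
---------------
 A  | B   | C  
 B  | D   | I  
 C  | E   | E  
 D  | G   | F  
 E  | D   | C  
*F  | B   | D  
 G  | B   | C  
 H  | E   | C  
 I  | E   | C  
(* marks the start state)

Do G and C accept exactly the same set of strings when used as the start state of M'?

Reachable states from the start: {B,C,D,E,F,G,I}. Unreachable: {A,H} — drop them.
P0 = {I} | {B,C,D,E,F,G}.
Split {B,C,D,E,F,G} by δ(·,1) → {C,D,E,F,G} and {B}.
On input 0, block {C,D,E,F,G} splits into {C,D,E} and {F,G}.
Refine {C,D,E} on symbol 0: members go to different blocks, giving {C,E} and {D}.
On input 0, block {C,E} splits into {C} and {E}.
Split {F,G} by δ(·,1) → {F} and {G}.
No further refinement is possible. Final partition (7 blocks): {I} | {C} | {B} | {F} | {D} | {E} | {G}.
G and C end up in different blocks, so they are distinguishable. For instance, the string '01' is accepted from only G.

No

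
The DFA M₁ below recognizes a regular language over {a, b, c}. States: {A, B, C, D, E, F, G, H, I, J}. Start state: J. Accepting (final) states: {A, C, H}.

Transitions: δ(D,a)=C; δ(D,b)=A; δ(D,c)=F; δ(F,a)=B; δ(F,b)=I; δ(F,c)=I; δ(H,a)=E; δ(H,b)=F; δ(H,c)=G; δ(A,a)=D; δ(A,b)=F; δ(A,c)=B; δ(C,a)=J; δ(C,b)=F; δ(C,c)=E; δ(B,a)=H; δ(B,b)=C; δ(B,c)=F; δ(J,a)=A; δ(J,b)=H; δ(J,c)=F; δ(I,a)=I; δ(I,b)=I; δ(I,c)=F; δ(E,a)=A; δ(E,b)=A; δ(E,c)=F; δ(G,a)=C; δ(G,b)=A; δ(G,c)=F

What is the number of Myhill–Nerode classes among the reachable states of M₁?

4

Every state is reachable, so we keep all 10.
Initial partition by acceptance: {A,C,H} | {B,D,E,F,G,I,J}.
Refine {B,D,E,F,G,I,J} on symbol a: members go to different blocks, giving {B,D,E,G,J} and {F,I}.
Refine {F,I} on symbol a: members go to different blocks, giving {F} and {I}.
Stable partition: {A,C,H} | {B,D,E,G,J} | {F} | {I} — 4 equivalence classes.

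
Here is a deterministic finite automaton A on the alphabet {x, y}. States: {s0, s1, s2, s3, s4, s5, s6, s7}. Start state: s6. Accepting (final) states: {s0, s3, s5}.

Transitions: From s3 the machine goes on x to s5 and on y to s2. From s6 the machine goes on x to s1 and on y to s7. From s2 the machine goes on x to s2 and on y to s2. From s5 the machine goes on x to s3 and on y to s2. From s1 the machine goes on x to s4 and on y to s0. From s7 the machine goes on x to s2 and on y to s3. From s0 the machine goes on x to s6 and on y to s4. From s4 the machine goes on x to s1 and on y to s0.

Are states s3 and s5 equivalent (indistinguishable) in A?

Yes

Start with accepting vs non-accepting: {s0,s3,s5} | {s1,s2,s4,s6,s7}.
Refine {s0,s3,s5} on symbol x: members go to different blocks, giving {s3,s5} and {s0}.
Refine {s1,s2,s4,s6,s7} on symbol y: members go to different blocks, giving {s1,s4} and {s2,s6} and {s7}.
Refine {s2,s6} on symbol x: members go to different blocks, giving {s2} and {s6}.
No further refinement is possible. Final partition (6 blocks): {s3,s5} | {s1,s4} | {s0} | {s2} | {s7} | {s6}.
s3 and s5 lie in the same block of the stable partition, so they are equivalent — no string distinguishes them.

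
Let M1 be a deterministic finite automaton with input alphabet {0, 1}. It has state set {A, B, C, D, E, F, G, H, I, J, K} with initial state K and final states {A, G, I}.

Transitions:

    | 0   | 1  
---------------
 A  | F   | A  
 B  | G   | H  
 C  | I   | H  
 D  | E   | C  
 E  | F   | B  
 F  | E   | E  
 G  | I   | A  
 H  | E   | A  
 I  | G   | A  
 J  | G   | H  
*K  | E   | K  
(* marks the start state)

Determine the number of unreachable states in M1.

3

No path from K leads to C, D, J; the other 8 states are all reachable.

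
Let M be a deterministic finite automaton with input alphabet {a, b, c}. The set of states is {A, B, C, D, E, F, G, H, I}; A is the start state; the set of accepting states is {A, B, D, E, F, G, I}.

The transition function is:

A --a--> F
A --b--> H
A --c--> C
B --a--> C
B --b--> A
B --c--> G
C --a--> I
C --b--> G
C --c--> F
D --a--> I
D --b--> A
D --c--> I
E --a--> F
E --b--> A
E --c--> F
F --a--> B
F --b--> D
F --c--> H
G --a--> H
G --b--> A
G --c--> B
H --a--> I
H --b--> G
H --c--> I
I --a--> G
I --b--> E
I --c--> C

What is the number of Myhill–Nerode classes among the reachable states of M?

5

Initial partition by acceptance: {A,B,D,E,F,G,I} | {C,H}.
Refine {A,B,D,E,F,G,I} on symbol a: members go to different blocks, giving {A,D,E,F,I} and {B,G}.
On input a, block {A,D,E,F,I} splits into {A,D,E} and {F,I}.
On input b, block {A,D,E} splits into {D,E} and {A}.
No further refinement is possible. Final partition (5 blocks): {D,E} | {C,H} | {B,G} | {F,I} | {A}.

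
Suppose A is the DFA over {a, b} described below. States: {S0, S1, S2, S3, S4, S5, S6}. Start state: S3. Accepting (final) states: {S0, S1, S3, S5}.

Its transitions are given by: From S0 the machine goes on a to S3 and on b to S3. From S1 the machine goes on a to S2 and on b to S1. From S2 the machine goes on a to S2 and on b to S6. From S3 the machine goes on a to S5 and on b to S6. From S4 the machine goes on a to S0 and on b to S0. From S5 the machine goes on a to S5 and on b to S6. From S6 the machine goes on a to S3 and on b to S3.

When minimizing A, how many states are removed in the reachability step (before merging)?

Starting at S3 and following transitions, the reachable set is {S3, S5, S6}. That leaves S0, S1, S2, S4 unreachable — 4 in total.

4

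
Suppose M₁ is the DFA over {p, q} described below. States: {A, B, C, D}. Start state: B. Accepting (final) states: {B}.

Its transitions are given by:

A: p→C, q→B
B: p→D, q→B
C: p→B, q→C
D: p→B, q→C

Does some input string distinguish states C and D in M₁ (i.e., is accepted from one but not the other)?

First remove the unreachable states {A}; 3 states remain.
P0 = {B} | {C,D}.
Stable partition: {B} | {C,D} — 2 equivalence classes.
C and D lie in the same block of the stable partition, so they are equivalent — no string distinguishes them.

No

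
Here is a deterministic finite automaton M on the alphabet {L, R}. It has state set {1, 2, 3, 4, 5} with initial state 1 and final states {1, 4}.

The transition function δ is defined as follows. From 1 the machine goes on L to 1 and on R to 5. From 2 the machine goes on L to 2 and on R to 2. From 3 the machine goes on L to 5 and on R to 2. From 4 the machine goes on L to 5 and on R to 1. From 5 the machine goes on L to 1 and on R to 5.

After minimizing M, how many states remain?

2

First remove the unreachable states {2,3,4}; 2 states remain.
P0 = {1} | {5}.
No further refinement is possible. Final partition (2 blocks): {1} | {5}.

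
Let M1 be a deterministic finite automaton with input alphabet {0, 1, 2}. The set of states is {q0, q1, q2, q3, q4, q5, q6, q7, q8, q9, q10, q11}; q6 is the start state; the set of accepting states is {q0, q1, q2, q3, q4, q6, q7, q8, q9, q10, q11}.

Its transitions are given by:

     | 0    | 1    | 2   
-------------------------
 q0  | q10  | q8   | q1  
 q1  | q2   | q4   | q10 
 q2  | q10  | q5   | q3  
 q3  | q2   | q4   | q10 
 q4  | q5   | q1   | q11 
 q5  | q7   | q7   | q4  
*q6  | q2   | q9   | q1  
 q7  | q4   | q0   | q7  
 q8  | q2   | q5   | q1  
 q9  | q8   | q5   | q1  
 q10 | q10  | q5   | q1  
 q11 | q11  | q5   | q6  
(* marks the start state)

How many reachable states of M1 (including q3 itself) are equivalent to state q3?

2

Every state is reachable, so we keep all 12.
P0 = {q0,q1,q2,q3,q4,q6,q7,q8,q9,q10,q11} | {q5}.
Split {q0,q1,q2,q3,q4,q6,q7,q8,q9,q10,q11} by δ(·,0) → {q0,q1,q2,q3,q6,q7,q8,q9,q10,q11} and {q4}.
On input 0, block {q0,q1,q2,q3,q6,q7,q8,q9,q10,q11} splits into {q0,q1,q2,q3,q6,q8,q9,q10,q11} and {q7}.
Refine {q0,q1,q2,q3,q6,q8,q9,q10,q11} on symbol 1: members go to different blocks, giving {q2,q8,q9,q10,q11} and {q0,q6} and {q1,q3}.
Split {q2,q8,q9,q10,q11} by δ(·,2) → {q2,q8,q9,q10} and {q11}.
Stable partition: {q2,q8,q9,q10} | {q5} | {q4} | {q7} | {q0,q6} | {q1,q3} | {q11} — 7 equivalence classes.
State q3 belongs to the block {q1,q3}, which has 2 states.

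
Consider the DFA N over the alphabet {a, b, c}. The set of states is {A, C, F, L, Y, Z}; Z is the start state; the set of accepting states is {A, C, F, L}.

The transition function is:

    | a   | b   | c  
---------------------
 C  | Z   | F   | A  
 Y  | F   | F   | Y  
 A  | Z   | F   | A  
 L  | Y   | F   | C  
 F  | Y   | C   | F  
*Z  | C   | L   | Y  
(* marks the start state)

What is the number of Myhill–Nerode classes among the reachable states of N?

All states are reachable from the start state.
Initial partition by acceptance: {A,C,F,L} | {Y,Z}.
No further refinement is possible. Final partition (2 blocks): {A,C,F,L} | {Y,Z}.

2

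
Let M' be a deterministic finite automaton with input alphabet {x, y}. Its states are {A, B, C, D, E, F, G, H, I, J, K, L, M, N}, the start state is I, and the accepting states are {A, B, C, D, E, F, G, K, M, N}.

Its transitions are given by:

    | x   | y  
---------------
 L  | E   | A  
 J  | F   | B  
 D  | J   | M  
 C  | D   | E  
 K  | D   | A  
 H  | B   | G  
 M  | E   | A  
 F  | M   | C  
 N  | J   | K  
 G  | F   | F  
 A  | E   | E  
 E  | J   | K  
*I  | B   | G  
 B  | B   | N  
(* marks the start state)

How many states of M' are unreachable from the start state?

2

Starting at I and following transitions, the reachable set is {A, B, C, D, E, F, G, I, J, K, M, N}. That leaves H, L unreachable — 2 in total.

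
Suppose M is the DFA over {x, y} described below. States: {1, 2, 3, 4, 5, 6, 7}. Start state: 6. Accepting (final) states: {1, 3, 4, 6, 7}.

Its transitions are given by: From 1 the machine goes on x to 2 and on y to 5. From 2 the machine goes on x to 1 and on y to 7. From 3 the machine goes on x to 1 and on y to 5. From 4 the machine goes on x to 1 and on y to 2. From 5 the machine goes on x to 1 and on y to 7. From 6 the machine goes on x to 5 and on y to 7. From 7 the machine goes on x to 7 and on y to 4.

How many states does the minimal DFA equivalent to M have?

5

First remove the unreachable states {3}; 6 states remain.
Initial partition by acceptance: {1,4,6,7} | {2,5}.
Split {1,4,6,7} by δ(·,x) → {1,6} and {4,7}.
On input y, block {1,6} splits into {1} and {6}.
Split {4,7} by δ(·,x) → {4} and {7}.
No further refinement is possible. Final partition (5 blocks): {1} | {2,5} | {4} | {6} | {7}.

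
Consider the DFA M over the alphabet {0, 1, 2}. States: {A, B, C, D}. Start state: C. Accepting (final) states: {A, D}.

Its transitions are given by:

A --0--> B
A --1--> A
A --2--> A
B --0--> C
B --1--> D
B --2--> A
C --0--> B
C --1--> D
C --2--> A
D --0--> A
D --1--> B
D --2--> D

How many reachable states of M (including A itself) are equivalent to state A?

1

Every state is reachable, so we keep all 4.
P0 = {A,D} | {B,C}.
Split {A,D} by δ(·,0) → {A} and {D}.
The partition is now stable with 3 blocks: {A} | {B,C} | {D}.
State A belongs to the block {A}, which has 1 states.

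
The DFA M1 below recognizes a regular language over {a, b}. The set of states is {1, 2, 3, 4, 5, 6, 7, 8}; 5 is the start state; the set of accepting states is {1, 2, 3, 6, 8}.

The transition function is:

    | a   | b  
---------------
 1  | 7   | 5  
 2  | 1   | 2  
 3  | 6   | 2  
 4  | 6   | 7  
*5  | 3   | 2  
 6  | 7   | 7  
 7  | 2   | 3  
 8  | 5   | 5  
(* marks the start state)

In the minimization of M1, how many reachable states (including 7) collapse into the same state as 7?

2

States {4,8} cannot be reached from the start state, so discard them.
Initial partition by acceptance: {1,2,3,6} | {5,7}.
Refine {1,2,3,6} on symbol a: members go to different blocks, giving {1,6} and {2,3}.
No further refinement is possible. Final partition (3 blocks): {1,6} | {5,7} | {2,3}.
State 7 belongs to the block {5,7}, which has 2 states.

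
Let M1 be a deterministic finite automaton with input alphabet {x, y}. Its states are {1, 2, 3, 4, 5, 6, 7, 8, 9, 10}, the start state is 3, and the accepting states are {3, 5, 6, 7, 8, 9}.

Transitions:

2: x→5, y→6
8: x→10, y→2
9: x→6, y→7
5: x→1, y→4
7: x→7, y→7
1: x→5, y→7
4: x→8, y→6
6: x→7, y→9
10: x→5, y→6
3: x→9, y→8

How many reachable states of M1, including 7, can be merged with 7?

Every state is reachable, so we keep all 10.
Initial partition by acceptance: {3,5,6,7,8,9} | {1,2,4,10}.
On input x, block {3,5,6,7,8,9} splits into {3,6,7,9} and {5,8}.
On input y, block {3,6,7,9} splits into {6,7,9} and {3}.
No further refinement is possible. Final partition (4 blocks): {6,7,9} | {1,2,4,10} | {5,8} | {3}.
State 7 belongs to the block {6,7,9}, which has 3 states.

3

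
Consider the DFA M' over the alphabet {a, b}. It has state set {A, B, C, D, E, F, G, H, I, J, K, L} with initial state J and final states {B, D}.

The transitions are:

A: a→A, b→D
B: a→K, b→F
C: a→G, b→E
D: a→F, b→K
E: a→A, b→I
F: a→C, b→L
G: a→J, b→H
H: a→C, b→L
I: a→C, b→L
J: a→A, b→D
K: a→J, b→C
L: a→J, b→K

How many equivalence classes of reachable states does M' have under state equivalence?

First remove the unreachable states {B}; 11 states remain.
Start with accepting vs non-accepting: {D} | {A,C,E,F,G,H,I,J,K,L}.
On input b, block {A,C,E,F,G,H,I,J,K,L} splits into {C,E,F,G,H,I,K,L} and {A,J}.
Split {C,E,F,G,H,I,K,L} by δ(·,a) → {C,F,H,I} and {E,G,K,L}.
On input a, block {C,F,H,I} splits into {F,H,I} and {C}.
Refine {E,G,K,L} on symbol b: members go to different blocks, giving {E,G} and {K} and {L}.
Stable partition: {D} | {F,H,I} | {A,J} | {E,G} | {C} | {K} | {L} — 7 equivalence classes.

7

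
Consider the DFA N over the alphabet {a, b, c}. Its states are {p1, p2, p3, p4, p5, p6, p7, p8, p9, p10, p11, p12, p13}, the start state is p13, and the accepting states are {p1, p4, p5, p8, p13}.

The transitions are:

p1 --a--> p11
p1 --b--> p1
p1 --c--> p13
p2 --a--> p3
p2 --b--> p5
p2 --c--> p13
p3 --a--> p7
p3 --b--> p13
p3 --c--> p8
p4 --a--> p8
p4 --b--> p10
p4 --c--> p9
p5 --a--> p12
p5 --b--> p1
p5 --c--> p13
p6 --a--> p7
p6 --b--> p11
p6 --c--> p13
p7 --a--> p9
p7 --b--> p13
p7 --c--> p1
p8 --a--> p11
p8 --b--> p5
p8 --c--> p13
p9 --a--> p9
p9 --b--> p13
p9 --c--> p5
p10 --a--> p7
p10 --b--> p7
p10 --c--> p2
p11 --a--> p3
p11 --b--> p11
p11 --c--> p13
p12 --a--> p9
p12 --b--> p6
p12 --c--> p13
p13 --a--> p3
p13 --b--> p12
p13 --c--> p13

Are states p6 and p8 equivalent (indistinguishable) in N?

Reachable states from the start: {p1,p3,p5,p6,p7,p8,p9,p11,p12,p13}. Unreachable: {p2,p4,p10} — drop them.
Initial partition by acceptance: {p1,p5,p8,p13} | {p3,p6,p7,p9,p11,p12}.
Refine {p1,p5,p8,p13} on symbol b: members go to different blocks, giving {p1,p5,p8} and {p13}.
On input b, block {p3,p6,p7,p9,p11,p12} splits into {p3,p7,p9} and {p6,p11,p12}.
No further refinement is possible. Final partition (4 blocks): {p1,p5,p8} | {p3,p7,p9} | {p13} | {p6,p11,p12}.
p6 and p8 end up in different blocks, so they are distinguishable. For instance, the string 'ε' is accepted from only p8.

No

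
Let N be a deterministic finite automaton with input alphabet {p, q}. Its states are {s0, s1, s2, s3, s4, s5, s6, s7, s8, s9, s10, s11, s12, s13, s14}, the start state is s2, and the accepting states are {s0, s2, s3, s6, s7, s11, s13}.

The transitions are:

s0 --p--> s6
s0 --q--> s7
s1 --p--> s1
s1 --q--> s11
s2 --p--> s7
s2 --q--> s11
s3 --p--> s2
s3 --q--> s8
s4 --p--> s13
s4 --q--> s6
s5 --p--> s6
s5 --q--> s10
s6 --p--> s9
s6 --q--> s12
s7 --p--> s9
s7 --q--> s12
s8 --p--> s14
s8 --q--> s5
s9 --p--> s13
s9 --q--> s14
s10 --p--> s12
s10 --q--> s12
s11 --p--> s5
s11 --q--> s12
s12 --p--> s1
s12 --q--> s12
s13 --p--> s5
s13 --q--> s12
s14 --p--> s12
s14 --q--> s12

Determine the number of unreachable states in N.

4

BFS from s2 reaches {s1, s2, s5, s6, s7, s9, s10, s11, s12, s13, s14}; the 4 state(s) s0, s3, s4, s8 are never visited.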